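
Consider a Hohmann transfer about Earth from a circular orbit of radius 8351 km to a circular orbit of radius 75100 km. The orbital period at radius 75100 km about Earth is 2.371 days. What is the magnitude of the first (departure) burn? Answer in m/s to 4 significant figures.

Δv₁ = 2360 m/s

From Kepler's third law T² = 4π²r³/μ at r = 75100 km, T = 2.371 days = 2.371 × 86400 s = 2.048544×10^5 s: μ = 4π²r³/T² = 3.98464×10^5 km³/s².
The Hohmann ellipse has a_t = (r₁ + r₂)/2 = 41725.5 km.
On the circular orbit at r = 8351 km, v_c = √(μ/r) = 6.90757 km/s.
Transfer-orbit speed at the same r (vis-viva, a = a_t): v_t = √[μ(2/r − 1/a_t)] = 9.26711 km/s.
Δv₁ = |v_t − v_c| = |9.26711 − 6.90757| = 2.360 km/s.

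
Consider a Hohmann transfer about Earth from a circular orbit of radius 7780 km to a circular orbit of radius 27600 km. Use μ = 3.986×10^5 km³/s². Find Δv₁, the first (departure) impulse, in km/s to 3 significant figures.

Δv₁ = 1.78 km/s

Semi-major axis of the transfer orbit: a_t = (7780 + 27600)/2 = 17690 km.
On the circular orbit at r = 7780 km, v_c = √(μ/r) = 7.158 km/s.
Transfer-orbit speed at the same r (vis-viva, a = a_t): v_t = √[μ(2/r − 1/a_t)] = 8.941 km/s.
Δv₁ = |v_t − v_c| = |8.941 − 7.158| = 1.783 km/s.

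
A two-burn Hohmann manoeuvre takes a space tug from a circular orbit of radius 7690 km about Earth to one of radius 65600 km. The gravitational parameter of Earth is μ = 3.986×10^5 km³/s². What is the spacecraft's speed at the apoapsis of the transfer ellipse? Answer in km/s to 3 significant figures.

v = 1.13 km/s

Semi-major axis of the transfer orbit: a_t = (7690 + 65600)/2 = 36645 km.
The apoapsis of the transfer ellipse is at r = 65600 km.
Applying v² = μ(2/r − 1/a_t): v = 1.129 km/s.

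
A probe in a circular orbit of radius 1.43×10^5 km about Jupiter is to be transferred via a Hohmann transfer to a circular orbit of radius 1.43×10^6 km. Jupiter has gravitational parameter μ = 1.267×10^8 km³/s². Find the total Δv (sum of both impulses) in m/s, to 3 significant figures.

Δv = 15800 m/s

Semi-major axis of the transfer orbit: a_t = (1.430×10^5 + 1.430×10^6)/2 = 7.865×10^5 km.
At r₁ the circular-orbit speed is v₁ = √(μ/r₁) = 29.77 km/s.
Transfer-orbit speed at r₁ (vis-viva equation): v_p = √[μ(2/r₁ − 1/a_t)] = 40.14 km/s.
First burn Δv₁ = |v_p − v₁| = 10.37 km/s.
At r₂, v₂ = √(μ/r₂) = 9.413 km/s.
Transfer-orbit speed at r₂: v_a = √[μ(2/r₂ − 1/a_t)] = 4.014 km/s.
Second burn Δv₂ = |v₂ − v_a| = 5.399 km/s.
Total Δv = Δv₁ + Δv₂ = 15.77 km/s.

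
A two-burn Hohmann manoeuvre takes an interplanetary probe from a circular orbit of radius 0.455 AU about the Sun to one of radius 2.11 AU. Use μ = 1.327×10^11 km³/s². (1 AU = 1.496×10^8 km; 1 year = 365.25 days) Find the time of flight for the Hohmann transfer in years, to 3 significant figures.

t = 0.726 years

In km: r₁ = 0.455 × 1.496×10^8 = 6.8068×10^7 km; r₂ = 2.11 × 1.496×10^8 = 3.15656×10^8 km.
Semi-major axis of the transfer orbit: a_t = (6.8068×10^7 + 3.15656×10^8)/2 = 1.91862×10^8 km.
Transfer time t = π√(a_t³/μ) = π√((1.91862×10^8)³ / 1.327×10^11) = 2.292×10^7 s.
Converting: 2.292×10^7 s ÷ 3.15576×10^7 s/year (365.25 × 86400) = 0.726 years.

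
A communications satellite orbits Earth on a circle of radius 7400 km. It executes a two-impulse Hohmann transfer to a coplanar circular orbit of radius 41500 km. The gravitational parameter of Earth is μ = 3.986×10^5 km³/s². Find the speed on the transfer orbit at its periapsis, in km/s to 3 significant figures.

Semi-major axis of the transfer orbit: a_t = (7400 + 41500)/2 = 24450 km.
At periapsis, r = 7400 km.
Vis-viva: v = √[μ(2/r − 1/a_t)] = √[3.986×10^5 × (2/7400 − 1/24450)] = 9.562 km/s.

v = 9.56 km/s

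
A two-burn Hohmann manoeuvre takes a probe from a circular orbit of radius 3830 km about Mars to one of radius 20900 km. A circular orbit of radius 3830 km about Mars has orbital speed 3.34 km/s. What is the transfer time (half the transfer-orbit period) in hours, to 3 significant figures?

t = 5.80 hours

From the circular-orbit relation v² = μ/r at r = 3830 km: μ = v²r = (3.34)² × 3830 = 42725.9 km³/s².
Semi-major axis of the transfer orbit: a_t = (3830 + 20900)/2 = 12365 km.
Transfer time t = π√(a_t³/μ) = π√((12365)³ / 42725.9) = 20897.5 s.
Converting: 20897.5 s ÷ 3600 s/hour = 5.80 hours.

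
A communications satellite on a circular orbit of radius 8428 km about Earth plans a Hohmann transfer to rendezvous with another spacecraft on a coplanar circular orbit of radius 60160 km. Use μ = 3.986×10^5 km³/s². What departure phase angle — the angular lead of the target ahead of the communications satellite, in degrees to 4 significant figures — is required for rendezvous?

Transfer-ellipse semi-major axis a_t = (r₁ + r₂)/2 = (8428 + 60160)/2 = 34294 km.
The half-period of the transfer ellipse is t = π√(a_t³/μ) = 31601.6 s.
Target angular speed ω₂ = √(μ/r₂³) = 4.27865×10^-5 rad/s.
Angle swept by the target during transfer: ω₂·t = 1.3521 rad = 77.47°.
Arrival is 180° from departure on the ellipse, so φ = 180° − 77.47° = 102.5°.

φ = 102.5°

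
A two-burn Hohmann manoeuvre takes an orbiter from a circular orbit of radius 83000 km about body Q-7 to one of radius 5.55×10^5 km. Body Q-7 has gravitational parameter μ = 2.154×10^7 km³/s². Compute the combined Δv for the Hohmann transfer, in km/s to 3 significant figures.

Δv = 8.19 km/s

The Hohmann ellipse has a_t = (r₁ + r₂)/2 = 3.190×10^5 km.
Circular speed at r₁: v₁ = √(μ/r₁) = √(2.154×10^7/83000) = 16.110 km/s.
Transfer-orbit speed at r₁ (vis-viva equation): v_p = √[μ(2/r₁ − 1/a_t)] = 21.249 km/s.
First burn Δv₁ = |v_p − v₁| = 5.139 km/s.
At r₂, v₂ = √(μ/r₂) = 6.230 km/s.
Transfer-orbit speed at r₂: v_a = √[μ(2/r₂ − 1/a_t)] = 3.178 km/s.
Second burn Δv₂ = |v₂ − v_a| = 3.052 km/s.
Total Δv = Δv₁ + Δv₂ = 8.191 km/s.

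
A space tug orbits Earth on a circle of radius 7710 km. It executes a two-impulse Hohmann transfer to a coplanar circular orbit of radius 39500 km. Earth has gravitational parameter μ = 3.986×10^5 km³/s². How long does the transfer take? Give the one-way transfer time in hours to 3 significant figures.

Semi-major axis of the transfer orbit: a_t = (7710 + 39500)/2 = 23605 km.
By Kepler's third law the transfer-orbit period is T = 2π√(a_t³/μ), so t = T/2 = 18050 s.
Converting: 18050 s ÷ 3600 s/hour = 5.01 hours.

t = 5.01 hours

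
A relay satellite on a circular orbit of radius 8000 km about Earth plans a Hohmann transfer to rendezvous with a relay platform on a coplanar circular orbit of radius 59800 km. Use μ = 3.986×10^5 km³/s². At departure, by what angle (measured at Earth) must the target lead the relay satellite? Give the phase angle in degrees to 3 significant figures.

φ = 103°

The Hohmann ellipse has a_t = (r₁ + r₂)/2 = 33900 km.
Transfer time t = π√(a_t³/μ) = 31060 s.
Target angular speed ω₂ = √(μ/r₂³) = 4.317×10^-5 rad/s.
Angle swept by the target during transfer: ω₂·t = 1.341 rad = 76.83°.
The relay satellite traverses 180° on the transfer ellipse, so the target must lead by 180° − 76.83° = 103°.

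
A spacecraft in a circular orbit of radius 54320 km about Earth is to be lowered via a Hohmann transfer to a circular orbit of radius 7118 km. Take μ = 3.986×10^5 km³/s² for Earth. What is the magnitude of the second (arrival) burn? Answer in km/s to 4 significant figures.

Δv₂ = 2.468 km/s

The Hohmann ellipse has a_t = (r₁ + r₂)/2 = 30719 km.
Circular speed at r = 7118 km: v_c = √(μ/r) = 7.483 km/s.
Vis-viva on the transfer ellipse at r = 7118 km gives v_t = √[μ(2/r − 1/a_t)] = 9.951 km/s.
Δv₂ = |v_t − v_c| = |9.951 − 7.483| = 2.468 km/s.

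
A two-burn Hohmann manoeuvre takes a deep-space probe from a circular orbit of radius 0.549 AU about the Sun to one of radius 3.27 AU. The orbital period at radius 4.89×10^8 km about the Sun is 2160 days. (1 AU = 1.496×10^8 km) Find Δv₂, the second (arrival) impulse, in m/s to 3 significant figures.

Δv₂ = 7630 m/s

From Kepler's third law T² = 4π²r³/μ at r = 4.89×10^8 km, T = 2160 days = 2160 × 86400 s = 1.86624×10^8 s: μ = 4π²r³/T² = 1.32541×10^11 km³/s².
In km: r₁ = 0.549 × 1.496×10^8 = 8.21304×10^7 km; r₂ = 3.27 × 1.496×10^8 = 4.89192×10^8 km.
Semi-major axis of the transfer orbit: a_t = (8.21304×10^7 + 4.89192×10^8)/2 = 2.856612×10^8 km.
On the circular orbit at r = 4.89192×10^8 km, v_c = √(μ/r) = 16.46 km/s.
Transfer-orbit speed at the same r (vis-viva, a = a_t): v_t = √[μ(2/r − 1/a_t)] = 8.826 km/s.
Δv₂ = |v_t − v_c| = |8.826 − 16.46| = 7.634 km/s.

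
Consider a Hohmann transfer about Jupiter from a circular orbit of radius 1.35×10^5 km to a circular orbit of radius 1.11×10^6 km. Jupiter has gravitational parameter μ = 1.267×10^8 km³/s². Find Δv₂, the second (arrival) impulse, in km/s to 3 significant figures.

Δv₂ = 5.71 km/s

Transfer-ellipse semi-major axis a_t = (r₁ + r₂)/2 = (1.350×10^5 + 1.110×10^6)/2 = 6.225×10^5 km.
On the circular orbit at r = 1.110×10^6 km, v_c = √(μ/r) = 10.6838 km/s.
Vis-viva on the transfer ellipse at r = 1.110×10^6 km gives v_t = √[μ(2/r − 1/a_t)] = 4.97535 km/s.
Δv₂ = |v_t − v_c| = |4.97535 − 10.6838| = 5.708 km/s.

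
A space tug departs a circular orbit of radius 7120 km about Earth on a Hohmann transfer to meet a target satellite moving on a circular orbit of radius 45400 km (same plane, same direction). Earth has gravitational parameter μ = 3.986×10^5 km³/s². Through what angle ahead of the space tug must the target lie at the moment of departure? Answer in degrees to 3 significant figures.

The Hohmann ellipse has a_t = (r₁ + r₂)/2 = 26260 km.
Transfer time t = π√(a_t³/μ) = 21170 s.
The target's mean motion on its circular orbit is ω₂ = √(μ/r₂³) = 6.527×10^-5 rad/s.
Angle swept by the target during transfer: ω₂·t = 1.382 rad = 79.18°.
Arrival is 180° from departure on the ellipse, so φ = 180° − 79.18° = 101°.

φ = 101°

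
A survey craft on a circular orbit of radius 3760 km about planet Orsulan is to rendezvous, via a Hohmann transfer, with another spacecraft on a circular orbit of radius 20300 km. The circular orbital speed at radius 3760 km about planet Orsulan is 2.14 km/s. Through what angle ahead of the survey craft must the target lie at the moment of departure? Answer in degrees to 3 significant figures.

φ = 97.9°

From the circular-orbit relation v² = μ/r at r = 3760 km: μ = v²r = (2.14)² × 3760 = 17219.3 km³/s².
The Hohmann ellipse has a_t = (r₁ + r₂)/2 = 12030 km.
The half-period of the transfer ellipse is t = π√(a_t³/μ) = 31590 s.
The target's mean motion on its circular orbit is ω₂ = √(μ/r₂³) = 4.537×10^-5 rad/s.
Angle swept by the target during transfer: ω₂·t = 1.4332 rad = 82.12°.
Arrival is 180° from departure on the ellipse, so φ = 180° − 82.12° = 97.9°.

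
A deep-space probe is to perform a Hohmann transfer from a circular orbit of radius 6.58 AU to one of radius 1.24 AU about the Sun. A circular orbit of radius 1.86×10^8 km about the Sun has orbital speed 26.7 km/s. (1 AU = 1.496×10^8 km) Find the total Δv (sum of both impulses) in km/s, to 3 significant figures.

Δv = 13.0 km/s

From the circular-orbit relation v² = μ/r at r = 1.86×10^8 km: μ = v²r = (26.7)² × 1.86×10^8 = 1.32598×10^11 km³/s².
In km: r₁ = 6.58 × 1.496×10^8 = 9.84368×10^8 km; r₂ = 1.24 × 1.496×10^8 = 1.85504×10^8 km.
The Hohmann ellipse has a_t = (r₁ + r₂)/2 = 5.84936×10^8 km.
At r₁ the circular-orbit speed is v₁ = √(μ/r₁) = 11.606 km/s.
Transfer-orbit speed at r₁ (vis-viva equation): v_a = √[μ(2/r₁ − 1/a_t)] = 6.5360 km/s.
First burn Δv₁ = |v_a − v₁| = 5.070 km/s.
Circular speed at r₂: v₂ = √(μ/r₂) = 26.736 km/s.
Transfer-orbit speed at r₂: v_p = √[μ(2/r₂ − 1/a_t)] = 34.683 km/s.
Second burn Δv₂ = |v₂ − v_p| = 7.947 km/s.
Δv = Δv₁ + Δv₂ = 5.070 + 7.947 = 13.02 km/s.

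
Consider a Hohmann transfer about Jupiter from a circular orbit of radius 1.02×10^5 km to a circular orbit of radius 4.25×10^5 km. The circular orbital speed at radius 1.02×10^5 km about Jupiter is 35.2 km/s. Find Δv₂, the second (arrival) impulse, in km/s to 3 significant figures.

Δv₂ = 6.52 km/s

From the circular-orbit relation v² = μ/r at r = 1.02×10^5 km: μ = v²r = (35.2)² × 1.02×10^5 = 1.26382×10^8 km³/s².
Transfer-ellipse semi-major axis a_t = (r₁ + r₂)/2 = (1.020×10^5 + 4.250×10^5)/2 = 2.635×10^5 km.
On the circular orbit at r = 4.250×10^5 km, v_c = √(μ/r) = 17.244 km/s.
Vis-viva on the transfer ellipse at r = 4.250×10^5 km gives v_t = √[μ(2/r − 1/a_t)] = 10.729 km/s.
Δv₂ = |v_t − v_c| = |10.729 − 17.244| = 6.515 km/s.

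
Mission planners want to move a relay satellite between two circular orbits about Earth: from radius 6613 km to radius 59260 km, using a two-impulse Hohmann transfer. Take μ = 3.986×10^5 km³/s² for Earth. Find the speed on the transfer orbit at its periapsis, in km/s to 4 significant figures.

Semi-major axis of the transfer orbit: a_t = (6613 + 59260)/2 = 32936.5 km.
The periapsis of the transfer ellipse is at r = 6613 km.
Vis-viva: v = √[μ(2/r − 1/a_t)] = √[3.986×10^5 × (2/6613 − 1/32936.5)] = 10.41 km/s.

v = 10.41 km/s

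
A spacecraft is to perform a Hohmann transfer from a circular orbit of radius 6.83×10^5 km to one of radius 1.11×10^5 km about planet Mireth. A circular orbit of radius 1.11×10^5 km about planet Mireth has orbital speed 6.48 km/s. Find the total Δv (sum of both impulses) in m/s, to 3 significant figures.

Δv = 3250 m/s

From the circular-orbit relation v² = μ/r at r = 1.11×10^5 km: μ = v²r = (6.48)² × 1.11×10^5 = 4.66093×10^6 km³/s².
Transfer-ellipse semi-major axis a_t = (r₁ + r₂)/2 = (6.830×10^5 + 1.110×10^5)/2 = 3.970×10^5 km.
At r₁ the circular-orbit speed is v₁ = √(μ/r₁) = 2.612 km/s.
Transfer-orbit speed at r₁ (vis-viva): v_a = √[μ(2/r₁ − 1/a_t)] = 1.381 km/s.
First burn Δv₁ = |v_a − v₁| = 1.231 km/s.
At r₂, v₂ = √(μ/r₂) = 6.480 km/s.
Transfer-orbit speed at r₂: v_p = √[μ(2/r₂ − 1/a_t)] = 8.499 km/s.
Second burn Δv₂ = |v₂ − v_p| = 2.019 km/s.
Total Δv = Δv₁ + Δv₂ = 3.250 km/s.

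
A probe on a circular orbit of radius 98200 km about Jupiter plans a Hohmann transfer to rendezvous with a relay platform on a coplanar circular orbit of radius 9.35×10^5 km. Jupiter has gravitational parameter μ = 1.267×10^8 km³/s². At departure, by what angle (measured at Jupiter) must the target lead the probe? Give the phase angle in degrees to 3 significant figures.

φ = 106°

The Hohmann ellipse has a_t = (r₁ + r₂)/2 = 5.166×10^5 km.
Transfer time t = π√(a_t³/μ) = 1.0363×10^5 s.
The target's mean motion on its circular orbit is ω₂ = √(μ/r₂³) = 1.2450×10^-5 rad/s.
Angle swept by the target during transfer: ω₂·t = 1.2902 rad = 73.92°.
The probe traverses 180° on the transfer ellipse, so the target must lead by 180° − 73.92° = 106°.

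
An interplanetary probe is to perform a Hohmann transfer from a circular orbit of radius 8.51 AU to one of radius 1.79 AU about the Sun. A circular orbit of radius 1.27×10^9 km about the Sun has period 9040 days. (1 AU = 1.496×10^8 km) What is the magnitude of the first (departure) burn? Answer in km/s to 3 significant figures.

Δv₁ = 4.19 km/s

From Kepler's third law T² = 4π²r³/μ at r = 1.27×10^9 km, T = 9040 days = 9040 × 86400 s = 7.81056×10^8 s: μ = 4π²r³/T² = 1.32558×10^11 km³/s².
In km: r₁ = 8.51 × 1.496×10^8 = 1.273096×10^9 km; r₂ = 1.79 × 1.496×10^8 = 2.67784×10^8 km.
Transfer-ellipse semi-major axis a_t = (r₁ + r₂)/2 = (1.273096×10^9 + 2.67784×10^8)/2 = 7.7044×10^8 km.
On the circular orbit at r = 1.273096×10^9 km, v_c = √(μ/r) = 10.204 km/s.
Vis-viva on the transfer ellipse at r = 1.273096×10^9 km gives v_t = √[μ(2/r − 1/a_t)] = 6.0158 km/s.
Δv₁ = |v_t − v_c| = |6.0158 − 10.204| = 4.188 km/s.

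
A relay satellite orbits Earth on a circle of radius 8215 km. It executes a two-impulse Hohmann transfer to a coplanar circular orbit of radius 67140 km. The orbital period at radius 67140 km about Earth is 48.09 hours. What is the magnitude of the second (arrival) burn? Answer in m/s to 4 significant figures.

Δv₂ = 1299 m/s

From Kepler's third law T² = 4π²r³/μ at r = 67140 km, T = 48.09 hours = 48.09 × 3600 s = 1.73124×10^5 s: μ = 4π²r³/T² = 3.98648×10^5 km³/s².
The Hohmann ellipse has a_t = (r₁ + r₂)/2 = 37677.5 km.
On the circular orbit at r = 67140 km, v_c = √(μ/r) = 2.437 km/s.
Vis-viva on the transfer ellipse at r = 67140 km gives v_t = √[μ(2/r − 1/a_t)] = 1.138 km/s.
Δv₂ = |v_t − v_c| = |1.138 − 2.437| = 1.299 km/s.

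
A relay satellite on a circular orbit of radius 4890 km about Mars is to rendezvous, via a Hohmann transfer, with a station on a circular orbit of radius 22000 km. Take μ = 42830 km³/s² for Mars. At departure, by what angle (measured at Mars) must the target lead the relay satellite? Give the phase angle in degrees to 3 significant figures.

φ = 94.0°

Semi-major axis of the transfer orbit: a_t = (4890 + 22000)/2 = 13445 km.
The half-period of the transfer ellipse is t = π√(a_t³/μ) = 23670 s.
The target's mean motion on its circular orbit is ω₂ = √(μ/r₂³) = 6.342×10^-5 rad/s.
Angle swept by the target during transfer: ω₂·t = 1.501 rad = 86.00°.
Arrival is 180° from departure on the ellipse, so φ = 180° − 86.00° = 94.0°.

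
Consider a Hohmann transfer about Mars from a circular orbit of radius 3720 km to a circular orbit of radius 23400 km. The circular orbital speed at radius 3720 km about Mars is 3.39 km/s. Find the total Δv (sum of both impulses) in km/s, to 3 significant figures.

Δv = 1.71 km/s

From the circular-orbit relation v² = μ/r at r = 3720 km: μ = v²r = (3.39)² × 3720 = 42750.6 km³/s².
Transfer-ellipse semi-major axis a_t = (r₁ + r₂)/2 = (3720 + 23400)/2 = 13560 km.
At r₁ the circular-orbit speed is v₁ = √(μ/r₁) = 3.390 km/s.
On the transfer ellipse at r₁, v² = μ(2/r − 1/a) gives v_p = √[μ(2/r₁ − 1/a_t)] = 4.453 km/s.
First burn Δv₁ = |v_p − v₁| = 1.063 km/s.
At r₂, v₂ = √(μ/r₂) = 1.35165 km/s.
Transfer-orbit speed at r₂: v_a = √[μ(2/r₂ − 1/a_t)] = 0.707954 km/s.
Second burn Δv₂ = |v₂ − v_a| = 0.6437 km/s.
Δv = Δv₁ + Δv₂ = 1.063 + 0.6437 = 1.707 km/s.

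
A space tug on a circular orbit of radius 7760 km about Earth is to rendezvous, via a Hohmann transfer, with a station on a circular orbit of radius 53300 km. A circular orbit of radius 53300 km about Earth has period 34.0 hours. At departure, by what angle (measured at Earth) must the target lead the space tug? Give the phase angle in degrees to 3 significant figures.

φ = 102°

From Kepler's third law T² = 4π²r³/μ at r = 53300 km, T = 34.0 hours = 34.0 × 3600 s = 1.224×10^5 s: μ = 4π²r³/T² = 3.99005×10^5 km³/s².
Semi-major axis of the transfer orbit: a_t = (7760 + 53300)/2 = 30530 km.
The half-period of the transfer ellipse is t = π√(a_t³/μ) = 26531 s.
Target angular speed ω₂ = √(μ/r₂³) = 5.1333×10^-5 rad/s.
Angle swept by the target during transfer: ω₂·t = 1.3619 rad = 78.03°.
Arrival is 180° from departure on the ellipse, so φ = 180° − 78.03° = 102°.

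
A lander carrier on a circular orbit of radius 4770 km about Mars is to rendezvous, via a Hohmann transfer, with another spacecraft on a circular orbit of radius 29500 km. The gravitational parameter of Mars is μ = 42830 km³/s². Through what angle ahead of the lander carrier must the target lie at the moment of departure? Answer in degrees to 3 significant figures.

Semi-major axis of the transfer orbit: a_t = (4770 + 29500)/2 = 17135 km.
The half-period of the transfer ellipse is t = π√(a_t³/μ) = 34049 s.
Target angular speed ω₂ = √(μ/r₂³) = 4.0845×10^-5 rad/s.
Angle swept by the target during transfer: ω₂·t = 1.3907 rad = 79.68°.
The lander carrier traverses 180° on the transfer ellipse, so the target must lead by 180° − 79.68° = 100°.

φ = 100°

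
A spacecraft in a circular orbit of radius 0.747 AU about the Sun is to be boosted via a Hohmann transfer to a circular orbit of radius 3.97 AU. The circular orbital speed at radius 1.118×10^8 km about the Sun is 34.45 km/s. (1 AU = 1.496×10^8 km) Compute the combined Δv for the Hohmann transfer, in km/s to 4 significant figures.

Δv = 16.78 km/s

From the circular-orbit relation v² = μ/r at r = 1.118×10^8 km: μ = v²r = (34.45)² × 1.118×10^8 = 1.32685×10^11 km³/s².
In km: r₁ = 0.747 × 1.496×10^8 = 1.117512×10^8 km; r₂ = 3.97 × 1.496×10^8 = 5.93912×10^8 km.
Semi-major axis of the transfer orbit: a_t = (1.117512×10^8 + 5.93912×10^8)/2 = 3.528316×10^8 km.
Circular speed at r₁: v₁ = √(μ/r₁) = √(1.32685×10^11/1.117512×10^8) = 34.458 km/s.
On the transfer ellipse at r₁, vis-viva equation gives v_p = √[μ(2/r₁ − 1/a_t)] = 44.706 km/s.
First burn Δv₁ = |v_p − v₁| = 10.248 km/s.
At r₂, v₂ = √(μ/r₂) = 14.94683 km/s.
Transfer-orbit speed at r₂: v_a = √[μ(2/r₂ − 1/a_t)] = 8.411848 km/s.
Second burn Δv₂ = |v₂ − v_a| = 6.5350 km/s.
Total Δv = Δv₁ + Δv₂ = 16.78 km/s.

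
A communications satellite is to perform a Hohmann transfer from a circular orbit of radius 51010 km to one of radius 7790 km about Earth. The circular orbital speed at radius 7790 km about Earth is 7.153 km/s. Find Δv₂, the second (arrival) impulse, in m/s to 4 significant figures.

From the circular-orbit relation v² = μ/r at r = 7790 km: μ = v²r = (7.153)² × 7790 = 3.98579×10^5 km³/s².
Semi-major axis of the transfer orbit: a_t = (51010 + 7790)/2 = 29400 km.
On the circular orbit at r = 7790 km, v_c = √(μ/r) = 7.153 km/s.
Transfer-orbit speed at the same r (vis-viva, a = a_t): v_t = √[μ(2/r − 1/a_t)] = 9.422 km/s.
Δv₂ = |v_t − v_c| = |9.422 − 7.153| = 2.269 km/s.

Δv₂ = 2269 m/s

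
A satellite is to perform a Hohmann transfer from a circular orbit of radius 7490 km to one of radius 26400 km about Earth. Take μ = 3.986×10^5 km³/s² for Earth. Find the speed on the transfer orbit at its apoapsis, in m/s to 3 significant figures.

The Hohmann ellipse has a_t = (r₁ + r₂)/2 = 16945 km.
At apoapsis, r = 26400 km.
Applying v² = μ(2/r − 1/a_t): v = 2.583 km/s.

v = 2580 m/s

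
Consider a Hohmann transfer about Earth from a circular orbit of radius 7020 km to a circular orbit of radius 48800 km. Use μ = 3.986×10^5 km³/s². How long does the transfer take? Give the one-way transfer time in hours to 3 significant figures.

Transfer-ellipse semi-major axis a_t = (r₁ + r₂)/2 = (7020 + 48800)/2 = 27910 km.
Transfer time t = π√(a_t³/μ) = π√((27910)³ / 3.986×10^5) = 23200 s.
Converting: 23200 s ÷ 3600 s/hour = 6.44 hours.

t = 6.44 hours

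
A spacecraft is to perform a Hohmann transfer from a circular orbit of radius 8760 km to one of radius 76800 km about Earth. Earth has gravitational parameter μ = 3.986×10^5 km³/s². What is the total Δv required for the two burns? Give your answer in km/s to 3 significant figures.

Δv = 3.54 km/s

Semi-major axis of the transfer orbit: a_t = (8760 + 76800)/2 = 42780 km.
Circular speed at r₁: v₁ = √(μ/r₁) = √(3.986×10^5/8760) = 6.7455 km/s.
Transfer-orbit speed at r₁ (v² = μ(2/r − 1/a)): v_p = √[μ(2/r₁ − 1/a_t)] = 9.0381 km/s.
First burn Δv₁ = |v_p − v₁| = 2.293 km/s.
At r₂, v₂ = √(μ/r₂) = 2.278 km/s.
Transfer-orbit speed at r₂: v_a = √[μ(2/r₂ − 1/a_t)] = 1.031 km/s.
Second burn Δv₂ = |v₂ − v_a| = 1.247 km/s.
Δv = Δv₁ + Δv₂ = 2.293 + 1.247 = 3.540 km/s.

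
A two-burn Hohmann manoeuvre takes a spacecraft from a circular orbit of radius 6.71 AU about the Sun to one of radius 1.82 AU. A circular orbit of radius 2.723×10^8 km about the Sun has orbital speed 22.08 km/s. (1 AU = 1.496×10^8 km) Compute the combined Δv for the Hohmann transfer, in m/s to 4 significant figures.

Δv = 9603 m/s

From the circular-orbit relation v² = μ/r at r = 2.723×10^8 km: μ = v²r = (22.08)² × 2.723×10^8 = 1.32753×10^11 km³/s².
In km: r₁ = 6.71 × 1.496×10^8 = 1.003816×10^9 km; r₂ = 1.82 × 1.496×10^8 = 2.72272×10^8 km.
Semi-major axis of the transfer orbit: a_t = (1.003816×10^9 + 2.72272×10^8)/2 = 6.38044×10^8 km.
Circular speed at r₁: v₁ = √(μ/r₁) = √(1.32753×10^11/1.003816×10^9) = 11.50 km/s.
On the transfer ellipse at r₁, v² = μ(2/r − 1/a) gives v_a = √[μ(2/r₁ − 1/a_t)] = 7.512 km/s.
First burn Δv₁ = |v_a − v₁| = 3.988 km/s.
Circular speed at r₂: v₂ = √(μ/r₂) = 22.081 km/s.
Transfer-orbit speed at r₂: v_p = √[μ(2/r₂ − 1/a_t)] = 27.696 km/s.
Second burn Δv₂ = |v₂ − v_p| = 5.615 km/s.
Total Δv = Δv₁ + Δv₂ = 9.603 km/s.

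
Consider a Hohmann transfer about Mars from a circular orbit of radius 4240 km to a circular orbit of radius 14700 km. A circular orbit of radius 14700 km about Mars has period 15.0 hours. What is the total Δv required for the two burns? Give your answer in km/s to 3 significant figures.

From Kepler's third law T² = 4π²r³/μ at r = 14700 km, T = 15.0 hours = 15.0 × 3600 s = 54000 s: μ = 4π²r³/T² = 43005.5 km³/s².
Semi-major axis of the transfer orbit: a_t = (4240 + 14700)/2 = 9470 km.
Circular speed at r₁: v₁ = √(μ/r₁) = √(43005.5/4240) = 3.1848 km/s.
Transfer-orbit speed at r₁ (v² = μ(2/r − 1/a)): v_p = √[μ(2/r₁ − 1/a_t)] = 3.9679 km/s.
First burn Δv₁ = |v_p − v₁| = 0.7831 km/s.
At r₂, v₂ = √(μ/r₂) = 1.7104 km/s.
Transfer-orbit speed at r₂: v_a = √[μ(2/r₂ − 1/a_t)] = 1.1445 km/s.
Second burn Δv₂ = |v₂ − v_a| = 0.5659 km/s.
Total Δv = Δv₁ + Δv₂ = 1.349 km/s.

Δv = 1.35 km/s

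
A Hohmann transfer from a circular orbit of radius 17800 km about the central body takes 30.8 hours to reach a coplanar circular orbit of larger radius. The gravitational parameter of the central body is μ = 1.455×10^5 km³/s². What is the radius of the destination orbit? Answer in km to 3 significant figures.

r₂ = 95400 km

Transfer time t = 30.8 hours = 1.1088×10^5 s, and t = π√(a_t³/μ).
So a_t = (μ t²/π²)^(1/3) = (1.455×10^5 × (1.1088×10^5)² / π²)^(1/3) = 56592 km.
Since a_t = (r₁ + r₂)/2, r₂ = 2a_t − r₁ = 2×56592 − 17800 = 95384 km.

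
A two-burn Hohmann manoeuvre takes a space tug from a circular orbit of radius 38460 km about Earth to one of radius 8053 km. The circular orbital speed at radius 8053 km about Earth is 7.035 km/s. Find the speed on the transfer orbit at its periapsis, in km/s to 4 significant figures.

v = 9.047 km/s

From the circular-orbit relation v² = μ/r at r = 8053 km: μ = v²r = (7.035)² × 8053 = 3.98553×10^5 km³/s².
Transfer-ellipse semi-major axis a_t = (r₁ + r₂)/2 = (38460 + 8053)/2 = 23256.5 km.
The periapsis of the transfer ellipse is at r = 8053 km.
Vis-viva: v = √[μ(2/r − 1/a_t)] = √[3.98553×10^5 × (2/8053 − 1/23256.5)] = 9.047 km/s.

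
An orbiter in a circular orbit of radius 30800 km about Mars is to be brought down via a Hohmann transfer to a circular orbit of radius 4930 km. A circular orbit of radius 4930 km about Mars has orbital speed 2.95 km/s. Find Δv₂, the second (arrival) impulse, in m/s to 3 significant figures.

Δv₂ = 923 m/s

From the circular-orbit relation v² = μ/r at r = 4930 km: μ = v²r = (2.95)² × 4930 = 42903.3 km³/s².
Semi-major axis of the transfer orbit: a_t = (30800 + 4930)/2 = 17865 km.
Circular speed at r = 4930 km: v_c = √(μ/r) = 2.9500 km/s.
Vis-viva on the transfer ellipse at r = 4930 km gives v_t = √[μ(2/r − 1/a_t)] = 3.8734 km/s.
Δv₂ = |v_t − v_c| = |3.8734 − 2.9500| = 0.9234 km/s.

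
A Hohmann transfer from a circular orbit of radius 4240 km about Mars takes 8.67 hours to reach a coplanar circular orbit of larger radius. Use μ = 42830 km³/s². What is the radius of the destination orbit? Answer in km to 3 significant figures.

r₂ = 28100 km

Transfer time t = 8.67 hours = 31212 s, and t = π√(a_t³/μ).
So a_t = (μ t²/π²)^(1/3) = (42830 × (31212)² / π²)^(1/3) = 16170 km.
Since a_t = (r₁ + r₂)/2, r₂ = 2a_t − r₁ = 2×16170 − 4240 = 28100 km.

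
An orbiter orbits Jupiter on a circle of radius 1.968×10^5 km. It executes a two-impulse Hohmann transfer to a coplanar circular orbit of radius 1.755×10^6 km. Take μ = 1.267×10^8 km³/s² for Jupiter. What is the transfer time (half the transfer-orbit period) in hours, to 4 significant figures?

Transfer-ellipse semi-major axis a_t = (r₁ + r₂)/2 = (1.968×10^5 + 1.755×10^6)/2 = 9.759×10^5 km.
Transfer time t = π√(a_t³/μ) = π√((9.759×10^5)³ / 1.267×10^8) = 2.6907×10^5 s.
Converting: 2.6907×10^5 s ÷ 3600 s/hour = 74.74 hours.

t = 74.74 hours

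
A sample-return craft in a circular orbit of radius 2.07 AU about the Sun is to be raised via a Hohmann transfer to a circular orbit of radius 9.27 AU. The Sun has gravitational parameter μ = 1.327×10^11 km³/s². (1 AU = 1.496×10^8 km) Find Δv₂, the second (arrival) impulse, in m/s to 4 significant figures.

In km: r₁ = 2.07 × 1.496×10^8 = 3.09672×10^8 km; r₂ = 9.27 × 1.496×10^8 = 1.386792×10^9 km.
Transfer-ellipse semi-major axis a_t = (r₁ + r₂)/2 = (3.09672×10^8 + 1.386792×10^9)/2 = 8.48232×10^8 km.
Circular speed at r = 1.386792×10^9 km: v_c = √(μ/r) = 9.782 km/s.
Vis-viva on the transfer ellipse at r = 1.386792×10^9 km gives v_t = √[μ(2/r − 1/a_t)] = 5.910 km/s.
Δv₂ = |v_t − v_c| = |5.910 − 9.782| = 3.872 km/s.

Δv₂ = 3872 m/s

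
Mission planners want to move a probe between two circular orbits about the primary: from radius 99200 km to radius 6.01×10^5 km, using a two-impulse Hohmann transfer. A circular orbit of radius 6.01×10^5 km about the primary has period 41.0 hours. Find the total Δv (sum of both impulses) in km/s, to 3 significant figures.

From Kepler's third law T² = 4π²r³/μ at r = 6.01×10^5 km, T = 41.0 hours = 41.0 × 3600 s = 1.476×10^5 s: μ = 4π²r³/T² = 3.93378×10^8 km³/s².
Transfer-ellipse semi-major axis a_t = (r₁ + r₂)/2 = (99200 + 6.010×10^5)/2 = 3.501×10^5 km.
Circular speed at r₁: v₁ = √(μ/r₁) = √(3.93378×10^8/99200) = 62.9723 km/s.
Transfer-orbit speed at r₁ (v² = μ(2/r − 1/a)): v_p = √[μ(2/r₁ − 1/a_t)] = 82.5070 km/s.
First burn Δv₁ = |v_p − v₁| = 19.53 km/s.
Circular speed at r₂: v₂ = √(μ/r₂) = 25.584 km/s.
Transfer-orbit speed at r₂: v_a = √[μ(2/r₂ − 1/a_t)] = 13.618 km/s.
Second burn Δv₂ = |v₂ − v_a| = 11.97 km/s.
Δv = Δv₁ + Δv₂ = 19.53 + 11.97 = 31.50 km/s.

Δv = 31.5 km/s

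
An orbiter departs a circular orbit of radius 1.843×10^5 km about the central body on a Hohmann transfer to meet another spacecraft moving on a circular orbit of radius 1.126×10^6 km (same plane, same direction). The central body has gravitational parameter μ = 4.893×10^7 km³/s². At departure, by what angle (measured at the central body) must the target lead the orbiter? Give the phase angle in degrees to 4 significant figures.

φ = 100.1°

Transfer-ellipse semi-major axis a_t = (r₁ + r₂)/2 = (1.843×10^5 + 1.126×10^6)/2 = 6.5515×10^5 km.
Transfer time t = π√(a_t³/μ) = 2.3816×10^5 s.
Target angular speed ω₂ = √(μ/r₂³) = 5.8544×10^-6 rad/s.
Angle swept by the target during transfer: ω₂·t = 1.3943 rad = 79.89°.
The orbiter traverses 180° on the transfer ellipse, so the target must lead by 180° − 79.89° = 100.1°.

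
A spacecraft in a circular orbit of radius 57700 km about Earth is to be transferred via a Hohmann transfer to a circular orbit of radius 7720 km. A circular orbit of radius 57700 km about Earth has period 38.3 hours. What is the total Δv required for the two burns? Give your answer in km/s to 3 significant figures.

Δv = 3.71 km/s

From Kepler's third law T² = 4π²r³/μ at r = 57700 km, T = 38.3 hours = 38.3 × 3600 s = 1.3788×10^5 s: μ = 4π²r³/T² = 3.98919×10^5 km³/s².
Semi-major axis of the transfer orbit: a_t = (57700 + 7720)/2 = 32710 km.
At r₁ the circular-orbit speed is v₁ = √(μ/r₁) = 2.629 km/s.
On the transfer ellipse at r₁, v² = μ(2/r − 1/a) gives v_a = √[μ(2/r₁ − 1/a_t)] = 1.277 km/s.
First burn Δv₁ = |v_a − v₁| = 1.352 km/s.
Circular speed at r₂: v₂ = √(μ/r₂) = 7.188 km/s.
Transfer-orbit speed at r₂: v_p = √[μ(2/r₂ − 1/a_t)] = 9.547 km/s.
Second burn Δv₂ = |v₂ − v_p| = 2.359 km/s.
Δv = Δv₁ + Δv₂ = 1.352 + 2.359 = 3.711 km/s.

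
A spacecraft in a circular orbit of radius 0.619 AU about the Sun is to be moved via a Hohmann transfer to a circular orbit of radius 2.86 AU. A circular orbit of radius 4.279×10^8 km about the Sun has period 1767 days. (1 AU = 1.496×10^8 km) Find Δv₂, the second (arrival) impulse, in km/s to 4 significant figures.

From Kepler's third law T² = 4π²r³/μ at r = 4.279×10^8 km, T = 1767 days = 1767 × 86400 s = 1.526688×10^8 s: μ = 4π²r³/T² = 1.32705×10^11 km³/s².
In km: r₁ = 0.619 × 1.496×10^8 = 9.26024×10^7 km; r₂ = 2.86 × 1.496×10^8 = 4.27856×10^8 km.
Semi-major axis of the transfer orbit: a_t = (9.26024×10^7 + 4.27856×10^8)/2 = 2.602292×10^8 km.
Circular speed at r = 4.27856×10^8 km: v_c = √(μ/r) = 17.6114 km/s.
Vis-viva on the transfer ellipse at r = 4.27856×10^8 km gives v_t = √[μ(2/r − 1/a_t)] = 10.5058 km/s.
Δv₂ = |v_t − v_c| = |10.5058 − 17.6114| = 7.106 km/s.

Δv₂ = 7.106 km/s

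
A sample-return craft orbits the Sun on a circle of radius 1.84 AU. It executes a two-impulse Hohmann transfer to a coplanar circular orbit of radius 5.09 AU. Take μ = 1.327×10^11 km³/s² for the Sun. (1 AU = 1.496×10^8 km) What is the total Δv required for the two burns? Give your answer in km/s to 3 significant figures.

In km: r₁ = 1.84 × 1.496×10^8 = 2.75264×10^8 km; r₂ = 5.09 × 1.496×10^8 = 7.61464×10^8 km.
Semi-major axis of the transfer orbit: a_t = (2.75264×10^8 + 7.61464×10^8)/2 = 5.18364×10^8 km.
Circular speed at r₁: v₁ = √(μ/r₁) = √(1.327×10^11/2.75264×10^8) = 21.956 km/s.
Transfer-orbit speed at r₁ (vis-viva): v_p = √[μ(2/r₁ − 1/a_t)] = 26.611 km/s.
First burn Δv₁ = |v_p − v₁| = 4.655 km/s.
Circular speed at r₂: v₂ = √(μ/r₂) = 13.201 km/s.
Transfer-orbit speed at r₂: v_a = √[μ(2/r₂ − 1/a_t)] = 9.6198 km/s.
Second burn Δv₂ = |v₂ − v_a| = 3.581 km/s.
Total Δv = Δv₁ + Δv₂ = 8.236 km/s.

Δv = 8.24 km/s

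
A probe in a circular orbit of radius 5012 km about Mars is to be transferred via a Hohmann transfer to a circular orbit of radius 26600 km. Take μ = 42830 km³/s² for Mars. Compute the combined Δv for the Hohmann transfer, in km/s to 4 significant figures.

Transfer-ellipse semi-major axis a_t = (r₁ + r₂)/2 = (5012 + 26600)/2 = 15806 km.
Circular speed at r₁: v₁ = √(μ/r₁) = √(42830/5012) = 2.923 km/s.
Transfer-orbit speed at r₁ (vis-viva equation): v_p = √[μ(2/r₁ − 1/a_t)] = 3.792 km/s.
First burn Δv₁ = |v_p − v₁| = 0.8690 km/s.
Circular speed at r₂: v₂ = √(μ/r₂) = 1.2689 km/s.
Transfer-orbit speed at r₂: v_a = √[μ(2/r₂ − 1/a_t)] = 0.71454 km/s.
Second burn Δv₂ = |v₂ − v_a| = 0.5544 km/s.
Δv = Δv₁ + Δv₂ = 0.8690 + 0.5544 = 1.423 km/s.

Δv = 1.423 km/s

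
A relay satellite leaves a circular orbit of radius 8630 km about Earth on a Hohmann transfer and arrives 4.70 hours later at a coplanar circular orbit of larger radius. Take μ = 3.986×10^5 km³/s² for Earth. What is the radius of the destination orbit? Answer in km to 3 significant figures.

r₂ = 36600 km

Transfer time t = 4.70 hours = 16920 s, and t = π√(a_t³/μ).
So a_t = (μ t²/π²)^(1/3) = (3.986×10^5 × (16920)² / π²)^(1/3) = 22612 km.
Since a_t = (r₁ + r₂)/2, r₂ = 2a_t − r₁ = 2×22612 − 8630 = 36594 km.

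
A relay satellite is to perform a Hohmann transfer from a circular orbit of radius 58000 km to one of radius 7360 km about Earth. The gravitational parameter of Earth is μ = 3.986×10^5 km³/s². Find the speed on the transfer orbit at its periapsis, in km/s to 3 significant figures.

v = 9.80 km/s

The Hohmann ellipse has a_t = (r₁ + r₂)/2 = 32680 km.
The periapsis of the transfer ellipse is at r = 7360 km.
Applying v² = μ(2/r − 1/a_t): v = 9.804 km/s.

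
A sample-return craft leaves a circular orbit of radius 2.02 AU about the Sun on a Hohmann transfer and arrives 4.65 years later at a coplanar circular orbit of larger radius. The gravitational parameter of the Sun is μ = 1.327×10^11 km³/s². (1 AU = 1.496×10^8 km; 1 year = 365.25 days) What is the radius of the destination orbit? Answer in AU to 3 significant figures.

In km: r₁ = 2.02 × 1.496×10^8 = 3.02192×10^8 km.
Transfer time t = 4.65 years × 365.25 × 86400 s = 1.4674284×10^8 s, and t = π√(a_t³/μ).
So a_t = (μ t²/π²)^(1/3) = (1.327×10^11 × (1.4674284×10^8)² / π²)^(1/3) = 6.6155×10^8 km.
Since a_t = (r₁ + r₂)/2, r₂ = 2a_t − r₁ = 2×6.6155×10^8 − 3.02192×10^8 = 1.020908×10^9 km.
In AU: r₂ = 1.020908×10^9 / 1.496×10^8 = 6.82 AU.

r₂ = 6.82 AU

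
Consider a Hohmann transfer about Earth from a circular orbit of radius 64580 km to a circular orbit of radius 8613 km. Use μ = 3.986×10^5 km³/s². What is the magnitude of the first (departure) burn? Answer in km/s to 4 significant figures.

Δv₁ = 1.279 km/s

Semi-major axis of the transfer orbit: a_t = (64580 + 8613)/2 = 36596.5 km.
On the circular orbit at r = 64580 km, v_c = √(μ/r) = 2.484 km/s.
Transfer-orbit speed at the same r (vis-viva, a = a_t): v_t = √[μ(2/r − 1/a_t)] = 1.205 km/s.
Δv₁ = |v_t − v_c| = |1.205 − 2.484| = 1.279 km/s.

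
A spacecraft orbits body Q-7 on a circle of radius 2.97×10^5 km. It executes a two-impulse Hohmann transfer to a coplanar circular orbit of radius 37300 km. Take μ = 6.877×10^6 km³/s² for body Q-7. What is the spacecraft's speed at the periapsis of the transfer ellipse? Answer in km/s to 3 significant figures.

The Hohmann ellipse has a_t = (r₁ + r₂)/2 = 1.6715×10^5 km.
At periapsis, r = 37300 km.
Vis-viva: v = √[μ(2/r − 1/a_t)] = √[6.877×10^6 × (2/37300 − 1/1.6715×10^5)] = 18.10 km/s.

v = 18.1 km/s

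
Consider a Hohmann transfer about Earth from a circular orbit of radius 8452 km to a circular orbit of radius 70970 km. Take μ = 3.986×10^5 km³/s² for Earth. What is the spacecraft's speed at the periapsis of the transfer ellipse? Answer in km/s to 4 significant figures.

v = 9.181 km/s

Transfer-ellipse semi-major axis a_t = (r₁ + r₂)/2 = (8452 + 70970)/2 = 39711 km.
At periapsis, r = 8452 km.
Applying v² = μ(2/r − 1/a_t): v = 9.181 km/s.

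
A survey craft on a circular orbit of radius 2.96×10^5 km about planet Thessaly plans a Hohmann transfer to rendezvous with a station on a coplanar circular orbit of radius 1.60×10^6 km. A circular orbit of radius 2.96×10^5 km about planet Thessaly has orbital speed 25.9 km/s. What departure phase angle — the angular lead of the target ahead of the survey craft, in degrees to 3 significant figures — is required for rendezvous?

φ = 97.9°

From the circular-orbit relation v² = μ/r at r = 2.96×10^5 km: μ = v²r = (25.9)² × 2.96×10^5 = 1.98560×10^8 km³/s².
The Hohmann ellipse has a_t = (r₁ + r₂)/2 = 9.480×10^5 km.
Transfer time t = π√(a_t³/μ) = 2.0579×10^5 s.
Target angular speed ω₂ = √(μ/r₂³) = 6.9625×10^-6 rad/s.
Angle swept by the target during transfer: ω₂·t = 1.4328 rad = 82.09°.
Arrival is 180° from departure on the ellipse, so φ = 180° − 82.09° = 97.9°.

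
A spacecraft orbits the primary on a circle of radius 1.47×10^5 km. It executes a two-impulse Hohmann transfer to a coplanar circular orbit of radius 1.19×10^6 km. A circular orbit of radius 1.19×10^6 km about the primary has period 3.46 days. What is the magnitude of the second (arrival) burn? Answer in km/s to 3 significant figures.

From Kepler's third law T² = 4π²r³/μ at r = 1.19×10^6 km, T = 3.46 days = 3.46 × 86400 s = 2.98944×10^5 s: μ = 4π²r³/T² = 7.44425×10^8 km³/s².
Semi-major axis of the transfer orbit: a_t = (1.470×10^5 + 1.190×10^6)/2 = 6.685×10^5 km.
Circular speed at r = 1.190×10^6 km: v_c = √(μ/r) = 25.01 km/s.
Vis-viva on the transfer ellipse at r = 1.190×10^6 km gives v_t = √[μ(2/r − 1/a_t)] = 11.73 km/s.
Δv₂ = |v_t − v_c| = |11.73 − 25.01| = 13.28 km/s.

Δv₂ = 13.3 km/s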